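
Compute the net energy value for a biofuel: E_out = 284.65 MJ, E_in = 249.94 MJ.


NEV = E_out - E_in
= 284.65 - 249.94
= 34.7100 MJ

34.7100 MJ


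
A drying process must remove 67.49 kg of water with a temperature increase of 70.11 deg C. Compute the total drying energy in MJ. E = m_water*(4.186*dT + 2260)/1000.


E = m_water * (4.186 * dT + 2260) / 1000
= 67.49 * (4.186 * 70.11 + 2260) / 1000
= 172.3344 MJ

172.3344 MJ


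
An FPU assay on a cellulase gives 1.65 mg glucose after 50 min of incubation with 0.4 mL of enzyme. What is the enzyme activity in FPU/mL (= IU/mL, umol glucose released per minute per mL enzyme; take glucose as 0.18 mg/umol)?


Activity = glucose_mg / (0.18 mg/umol * V_mL * t_min)
= 1.65 / (0.18 * 0.4 * 50)
= 0.4583 FPU/mL

0.4583 FPU/mL


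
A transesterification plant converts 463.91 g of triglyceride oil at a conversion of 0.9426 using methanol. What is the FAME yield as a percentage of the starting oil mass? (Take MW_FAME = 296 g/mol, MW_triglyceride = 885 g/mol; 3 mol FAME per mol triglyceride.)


m_FAME = oil * conv * (3 * 296 / 885) = oil * conv * (888/885)
= 463.91 * 0.9426 * 888 / 885
= 438.7639 g
Y = m_FAME / oil * 100 = conv * (888/885) * 100
= 0.9426 * 888 / 885 * 100
= 94.58%

94.58%


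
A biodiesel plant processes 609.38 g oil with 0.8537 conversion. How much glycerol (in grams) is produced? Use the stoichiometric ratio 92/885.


glycerol = oil * conv * (92/885)
= 609.38 * 0.8537 * 92 / 885
= 54.0802 g

54.0802 g


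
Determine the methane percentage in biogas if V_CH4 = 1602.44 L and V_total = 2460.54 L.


CH4% = V_CH4 / V_total * 100
= 1602.44 / 2460.54 * 100
= 65.1255%

65.1255%


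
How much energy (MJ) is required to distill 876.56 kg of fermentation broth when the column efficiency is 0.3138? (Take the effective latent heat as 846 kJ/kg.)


E = m * 846 / (eta * 1000)
= 876.56 * 846 / (0.3138 * 1000)
= 2363.1924 MJ

2363.1924 MJ


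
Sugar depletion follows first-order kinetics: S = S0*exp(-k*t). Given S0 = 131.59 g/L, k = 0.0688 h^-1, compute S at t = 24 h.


S = S0 * exp(-k * t)
S = 131.59 * exp(-0.0688 * 24)
S = 25.2415 g/L

25.2415 g/L


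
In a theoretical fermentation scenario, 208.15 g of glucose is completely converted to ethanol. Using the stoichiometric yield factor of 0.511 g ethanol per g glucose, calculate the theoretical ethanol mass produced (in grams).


Theoretical ethanol yield: m_EtOH = 0.511 * m_glucose
m_EtOH = 0.511 * 208.15 = 106.3647 g

106.3647 g


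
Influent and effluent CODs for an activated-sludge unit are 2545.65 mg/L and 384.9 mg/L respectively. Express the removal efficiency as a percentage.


eta = (COD_in - COD_out) / COD_in * 100
= (2545.65 - 384.9) / 2545.65 * 100
= 84.8801%

84.8801%


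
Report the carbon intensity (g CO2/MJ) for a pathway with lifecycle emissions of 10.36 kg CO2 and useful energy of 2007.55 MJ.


CI = CO2 * 1000 / E
= 10.36 * 1000 / 2007.55
= 5.1605 g CO2/MJ

5.1605 g CO2/MJ


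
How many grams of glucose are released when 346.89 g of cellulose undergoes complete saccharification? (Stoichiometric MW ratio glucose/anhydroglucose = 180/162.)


glucose = cellulose * 180/162
= 346.89 * 180/162
= 385.4333 g

385.4333 g


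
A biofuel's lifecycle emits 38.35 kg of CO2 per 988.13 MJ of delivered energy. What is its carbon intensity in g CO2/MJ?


CI = CO2 * 1000 / E
= 38.35 * 1000 / 988.13
= 38.8107 g CO2/MJ

38.8107 g CO2/MJ


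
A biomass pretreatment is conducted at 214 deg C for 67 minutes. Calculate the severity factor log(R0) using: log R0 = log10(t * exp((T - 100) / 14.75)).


logR0 = log10(t * exp((T - 100) / 14.75))
= log10(67 * exp((214 - 100) / 14.75))
= 5.1827

5.1827


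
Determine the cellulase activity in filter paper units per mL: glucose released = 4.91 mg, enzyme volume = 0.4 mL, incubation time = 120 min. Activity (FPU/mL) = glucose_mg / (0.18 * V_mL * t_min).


Activity = glucose_mg / (0.18 mg/umol * V_mL * t_min)
= 4.91 / (0.18 * 0.4 * 120)
= 0.5683 FPU/mL

0.5683 FPU/mL


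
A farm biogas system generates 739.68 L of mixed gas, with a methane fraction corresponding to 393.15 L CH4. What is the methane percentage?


CH4% = V_CH4 / V_total * 100
= 393.15 / 739.68 * 100
= 53.1514%

53.1514%


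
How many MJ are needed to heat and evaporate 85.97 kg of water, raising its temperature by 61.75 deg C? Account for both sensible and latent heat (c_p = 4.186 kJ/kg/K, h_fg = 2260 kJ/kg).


E = m_water * (4.186 * dT + 2260) / 1000
= 85.97 * (4.186 * 61.75 + 2260) / 1000
= 216.5142 MJ

216.5142 MJ


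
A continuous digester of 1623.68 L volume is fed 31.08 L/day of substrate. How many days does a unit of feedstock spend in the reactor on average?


HRT = V / Q
= 1623.68 / 31.08
= 52.2420 days

52.2420 days


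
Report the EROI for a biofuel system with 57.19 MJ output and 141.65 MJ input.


EROI = E_out / E_in
= 57.19 / 141.65
= 0.4037

0.4037


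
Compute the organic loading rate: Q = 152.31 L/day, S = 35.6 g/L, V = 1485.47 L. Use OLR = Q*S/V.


OLR = Q * S / V
= 152.31 * 35.6 / 1485.47
= 3.6502 g/L/day

3.6502 g/L/day


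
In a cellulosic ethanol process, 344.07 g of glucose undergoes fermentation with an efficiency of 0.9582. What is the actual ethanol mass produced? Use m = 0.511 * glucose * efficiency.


Actual ethanol: m = 0.511 * 344.07 * 0.9582
m = 168.4705 g

168.4705 g


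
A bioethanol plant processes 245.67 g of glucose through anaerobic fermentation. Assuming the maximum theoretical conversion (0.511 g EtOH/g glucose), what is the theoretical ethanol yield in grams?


Theoretical ethanol yield: m_EtOH = 0.511 * m_glucose
m_EtOH = 0.511 * 245.67 = 125.5374 g

125.5374 g


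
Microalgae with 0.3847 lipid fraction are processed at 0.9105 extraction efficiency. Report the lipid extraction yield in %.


Y = lipid_content * extraction_eff * 100
= 0.3847 * 0.9105 * 100
= 35.0269%

35.0269%


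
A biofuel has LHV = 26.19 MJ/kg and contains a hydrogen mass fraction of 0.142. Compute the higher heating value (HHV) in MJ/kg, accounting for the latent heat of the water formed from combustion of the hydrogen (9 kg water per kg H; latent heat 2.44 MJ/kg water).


HHV = LHV + H_frac * 9 * 2.44
= 26.19 + 0.142 * 9 * 2.44
= 29.3083 MJ/kg

29.3083 MJ/kg


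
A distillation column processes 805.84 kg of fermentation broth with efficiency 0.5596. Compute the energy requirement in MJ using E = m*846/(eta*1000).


E = m * 846 / (eta * 1000)
= 805.84 * 846 / (0.5596 * 1000)
= 1218.2642 MJ

1218.2642 MJ


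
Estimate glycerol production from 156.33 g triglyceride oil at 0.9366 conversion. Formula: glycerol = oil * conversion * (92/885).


glycerol = oil * conv * (92/885)
= 156.33 * 0.9366 * 92 / 885
= 15.2209 g

15.2209 g


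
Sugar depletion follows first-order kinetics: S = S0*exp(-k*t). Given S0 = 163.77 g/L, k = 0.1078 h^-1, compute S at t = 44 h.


S = S0 * exp(-k * t)
S = 163.77 * exp(-0.1078 * 44)
S = 1.4266 g/L

1.4266 g/L


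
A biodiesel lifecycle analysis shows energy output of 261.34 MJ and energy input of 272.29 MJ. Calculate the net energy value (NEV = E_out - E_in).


NEV = E_out - E_in
= 261.34 - 272.29
= -10.9500 MJ

-10.9500 MJ


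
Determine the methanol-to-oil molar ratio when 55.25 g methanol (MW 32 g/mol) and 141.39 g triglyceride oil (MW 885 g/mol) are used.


Molar ratio = n_MeOH / n_oil = (MeOH/32) / (oil/885) = (MeOH * 885) / (32 * oil)
= (55.25 * 885) / (32 * 141.39)
= 10.8070

10.8070


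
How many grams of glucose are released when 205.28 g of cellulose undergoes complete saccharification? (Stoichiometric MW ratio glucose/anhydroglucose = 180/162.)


glucose = cellulose * 180/162
= 205.28 * 180/162
= 228.0889 g

228.0889 g


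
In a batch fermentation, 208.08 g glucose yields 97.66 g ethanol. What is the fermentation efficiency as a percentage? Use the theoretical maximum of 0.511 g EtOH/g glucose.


Fermentation efficiency = (actual / (0.511 * glucose)) * 100
= (97.66 / (0.511 * 208.08)) * 100
= 91.8471%

91.8471%


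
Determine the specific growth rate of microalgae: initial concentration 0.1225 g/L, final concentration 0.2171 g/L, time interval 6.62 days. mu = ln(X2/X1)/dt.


mu = ln(X2/X1) / dt
= ln(0.2171/0.1225) / 6.62
= 0.0864 per day

0.0864 per day


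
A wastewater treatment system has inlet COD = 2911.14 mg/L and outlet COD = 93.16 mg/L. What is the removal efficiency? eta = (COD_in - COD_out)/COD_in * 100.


eta = (COD_in - COD_out) / COD_in * 100
= (2911.14 - 93.16) / 2911.14 * 100
= 96.7999%

96.7999%


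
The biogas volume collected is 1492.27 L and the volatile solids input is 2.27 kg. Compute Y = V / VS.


Y = V / VS
= 1492.27 / 2.27
= 657.3877 L/kg VS

657.3877 L/kg VS


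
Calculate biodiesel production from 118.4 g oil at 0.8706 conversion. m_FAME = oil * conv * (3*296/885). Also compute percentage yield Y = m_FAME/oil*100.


m_FAME = oil * conv * (3 * 296 / 885) = oil * conv * (888/885)
= 118.4 * 0.8706 * 888 / 885
= 103.4285 g
Y = m_FAME / oil * 100 = conv * (888/885) * 100
= 0.8706 * 888 / 885 * 100
= 87.36%

103.4285 g FAME; Y = 87.36%


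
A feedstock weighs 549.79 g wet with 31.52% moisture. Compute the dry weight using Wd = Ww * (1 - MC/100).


Wd = Ww * (1 - MC/100)
= 549.79 * (1 - 31.52/100)
= 376.4962 g

376.4962 g


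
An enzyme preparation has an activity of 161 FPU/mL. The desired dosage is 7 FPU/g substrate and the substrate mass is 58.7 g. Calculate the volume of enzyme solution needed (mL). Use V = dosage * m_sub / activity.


V = dosage * m_sub / activity
V = 7 * 58.7 / 161
V = 2.5522 mL

2.5522 mL


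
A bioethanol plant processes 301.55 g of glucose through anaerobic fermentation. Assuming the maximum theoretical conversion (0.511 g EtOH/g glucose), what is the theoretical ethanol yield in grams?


Theoretical ethanol yield: m_EtOH = 0.511 * m_glucose
m_EtOH = 0.511 * 301.55 = 154.0921 g

154.0921 g


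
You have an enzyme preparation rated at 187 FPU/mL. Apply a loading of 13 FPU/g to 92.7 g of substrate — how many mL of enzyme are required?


V = dosage * m_sub / activity
V = 13 * 92.7 / 187
V = 6.4444 mL

6.4444 mL


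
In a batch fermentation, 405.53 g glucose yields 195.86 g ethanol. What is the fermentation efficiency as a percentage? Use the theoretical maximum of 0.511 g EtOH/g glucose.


Fermentation efficiency = (actual / (0.511 * glucose)) * 100
= (195.86 / (0.511 * 405.53)) * 100
= 94.5152%

94.5152%


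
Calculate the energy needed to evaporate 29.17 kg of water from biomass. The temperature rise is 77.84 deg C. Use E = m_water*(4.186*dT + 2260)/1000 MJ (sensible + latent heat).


E = m_water * (4.186 * dT + 2260) / 1000
= 29.17 * (4.186 * 77.84 + 2260) / 1000
= 75.4289 MJ

75.4289 MJ


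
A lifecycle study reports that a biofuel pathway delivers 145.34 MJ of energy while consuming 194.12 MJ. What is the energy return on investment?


EROI = E_out / E_in
= 145.34 / 194.12
= 0.7487

0.7487


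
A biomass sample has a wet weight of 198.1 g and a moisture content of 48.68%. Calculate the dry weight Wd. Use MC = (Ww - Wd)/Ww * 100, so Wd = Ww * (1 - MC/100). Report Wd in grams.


Wd = Ww * (1 - MC/100)
= 198.1 * (1 - 48.68/100)
= 101.6649 g

101.6649 g


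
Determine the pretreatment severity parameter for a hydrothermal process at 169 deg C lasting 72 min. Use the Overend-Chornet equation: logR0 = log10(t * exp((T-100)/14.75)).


logR0 = log10(t * exp((T - 100) / 14.75))
= log10(72 * exp((169 - 100) / 14.75))
= 3.8889

3.8889


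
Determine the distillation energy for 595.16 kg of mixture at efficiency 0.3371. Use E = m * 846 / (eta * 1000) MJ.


E = m * 846 / (eta * 1000)
= 595.16 * 846 / (0.3371 * 1000)
= 1493.6380 MJ

1493.6380 MJ


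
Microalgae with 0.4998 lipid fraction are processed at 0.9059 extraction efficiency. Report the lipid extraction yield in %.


Y = lipid_content * extraction_eff * 100
= 0.4998 * 0.9059 * 100
= 45.2769%

45.2769%


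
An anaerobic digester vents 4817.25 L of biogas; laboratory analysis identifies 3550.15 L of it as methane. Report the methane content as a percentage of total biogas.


CH4% = V_CH4 / V_total * 100
= 3550.15 / 4817.25 * 100
= 73.6966%

73.6966%


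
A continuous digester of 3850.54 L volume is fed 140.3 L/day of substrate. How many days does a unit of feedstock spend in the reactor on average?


HRT = V / Q
= 3850.54 / 140.3
= 27.4450 days

27.4450 days


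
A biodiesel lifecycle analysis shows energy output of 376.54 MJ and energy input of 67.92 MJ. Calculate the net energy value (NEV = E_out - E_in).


NEV = E_out - E_in
= 376.54 - 67.92
= 308.6200 MJ

308.6200 MJ


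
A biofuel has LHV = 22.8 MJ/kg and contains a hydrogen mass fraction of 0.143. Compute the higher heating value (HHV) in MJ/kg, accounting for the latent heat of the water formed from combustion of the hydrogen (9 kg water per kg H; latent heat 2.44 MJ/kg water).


HHV = LHV + H_frac * 9 * 2.44
= 22.8 + 0.143 * 9 * 2.44
= 25.9403 MJ/kg

25.9403 MJ/kg


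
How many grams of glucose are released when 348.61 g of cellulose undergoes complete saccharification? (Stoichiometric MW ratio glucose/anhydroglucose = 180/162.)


glucose = cellulose * 180/162
= 348.61 * 180/162
= 387.3444 g

387.3444 g


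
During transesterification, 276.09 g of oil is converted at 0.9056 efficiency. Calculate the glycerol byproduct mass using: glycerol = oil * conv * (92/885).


glycerol = oil * conv * (92/885)
= 276.09 * 0.9056 * 92 / 885
= 25.9915 g

25.9915 g


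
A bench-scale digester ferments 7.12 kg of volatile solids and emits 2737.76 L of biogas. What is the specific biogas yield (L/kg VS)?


Y = V / VS
= 2737.76 / 7.12
= 384.5169 L/kg VS

384.5169 L/kg VS


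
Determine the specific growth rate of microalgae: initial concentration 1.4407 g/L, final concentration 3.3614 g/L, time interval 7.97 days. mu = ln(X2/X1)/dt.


mu = ln(X2/X1) / dt
= ln(3.3614/1.4407) / 7.97
= 0.1063 per day

0.1063 per day


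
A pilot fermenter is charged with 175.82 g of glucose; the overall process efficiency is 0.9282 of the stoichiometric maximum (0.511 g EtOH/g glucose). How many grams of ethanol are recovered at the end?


Actual ethanol: m = 0.511 * 175.82 * 0.9282
m = 83.3932 g

83.3932 g


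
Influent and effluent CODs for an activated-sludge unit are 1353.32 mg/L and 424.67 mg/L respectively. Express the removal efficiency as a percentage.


eta = (COD_in - COD_out) / COD_in * 100
= (1353.32 - 424.67) / 1353.32 * 100
= 68.6201%

68.6201%


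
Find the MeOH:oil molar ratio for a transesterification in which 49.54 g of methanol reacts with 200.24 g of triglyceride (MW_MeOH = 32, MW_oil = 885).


Molar ratio = n_MeOH / n_oil = (MeOH/32) / (oil/885) = (MeOH * 885) / (32 * oil)
= (49.54 * 885) / (32 * 200.24)
= 6.8422

6.8422


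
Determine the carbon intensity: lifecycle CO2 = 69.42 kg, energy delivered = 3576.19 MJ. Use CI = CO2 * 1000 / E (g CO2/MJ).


CI = CO2 * 1000 / E
= 69.42 * 1000 / 3576.19
= 19.4117 g CO2/MJ

19.4117 g CO2/MJ


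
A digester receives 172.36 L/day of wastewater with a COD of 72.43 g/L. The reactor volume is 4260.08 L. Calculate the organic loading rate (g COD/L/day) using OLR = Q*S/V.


OLR = Q * S / V
= 172.36 * 72.43 / 4260.08
= 2.9305 g/L/day

2.9305 g/L/day


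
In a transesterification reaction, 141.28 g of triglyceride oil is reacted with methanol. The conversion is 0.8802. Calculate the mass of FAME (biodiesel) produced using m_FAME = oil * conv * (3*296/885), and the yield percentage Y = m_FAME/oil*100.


m_FAME = oil * conv * (3 * 296 / 885) = oil * conv * (888/885)
= 141.28 * 0.8802 * 888 / 885
= 124.7762 g
Y = m_FAME / oil * 100 = conv * (888/885) * 100
= 0.8802 * 888 / 885 * 100
= 88.32%

124.7762 g FAME; Y = 88.32%


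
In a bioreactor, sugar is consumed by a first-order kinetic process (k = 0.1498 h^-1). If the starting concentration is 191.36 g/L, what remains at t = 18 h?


S = S0 * exp(-k * t)
S = 191.36 * exp(-0.1498 * 18)
S = 12.9068 g/L

12.9068 g/L


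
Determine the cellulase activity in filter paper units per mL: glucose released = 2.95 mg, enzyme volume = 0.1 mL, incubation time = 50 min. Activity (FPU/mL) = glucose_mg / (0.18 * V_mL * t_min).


Activity = glucose_mg / (0.18 mg/umol * V_mL * t_min)
= 2.95 / (0.18 * 0.1 * 50)
= 3.2778 FPU/mL

3.2778 FPU/mL


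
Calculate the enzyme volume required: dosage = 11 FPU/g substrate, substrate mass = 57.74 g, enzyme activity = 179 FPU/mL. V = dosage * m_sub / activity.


V = dosage * m_sub / activity
V = 11 * 57.74 / 179
V = 3.5483 mL

3.5483 mL


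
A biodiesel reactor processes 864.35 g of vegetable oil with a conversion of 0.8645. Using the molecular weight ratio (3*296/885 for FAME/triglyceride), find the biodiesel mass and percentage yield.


m_FAME = oil * conv * (3 * 296 / 885) = oil * conv * (888/885)
= 864.35 * 0.8645 * 888 / 885
= 749.7636 g
Y = m_FAME / oil * 100 = conv * (888/885) * 100
= 0.8645 * 888 / 885 * 100
= 86.74%

749.7636 g FAME; Y = 86.74%


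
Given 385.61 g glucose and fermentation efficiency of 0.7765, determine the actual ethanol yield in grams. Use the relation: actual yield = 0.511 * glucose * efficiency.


Actual ethanol: m = 0.511 * 385.61 * 0.7765
m = 153.0068 g

153.0068 g


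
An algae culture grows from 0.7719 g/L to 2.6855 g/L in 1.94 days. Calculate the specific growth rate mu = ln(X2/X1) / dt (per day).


mu = ln(X2/X1) / dt
= ln(2.6855/0.7719) / 1.94
= 0.6427 per day

0.6427 per day


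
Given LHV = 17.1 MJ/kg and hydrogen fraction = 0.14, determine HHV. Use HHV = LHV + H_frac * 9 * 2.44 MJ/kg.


HHV = LHV + H_frac * 9 * 2.44
= 17.1 + 0.14 * 9 * 2.44
= 20.1744 MJ/kg

20.1744 MJ/kg


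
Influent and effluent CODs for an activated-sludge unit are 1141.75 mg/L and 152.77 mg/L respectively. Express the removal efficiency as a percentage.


eta = (COD_in - COD_out) / COD_in * 100
= (1141.75 - 152.77) / 1141.75 * 100
= 86.6197%

86.6197%


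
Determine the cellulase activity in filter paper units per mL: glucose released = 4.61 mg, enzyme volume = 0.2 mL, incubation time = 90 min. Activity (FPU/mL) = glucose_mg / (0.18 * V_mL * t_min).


Activity = glucose_mg / (0.18 mg/umol * V_mL * t_min)
= 4.61 / (0.18 * 0.2 * 90)
= 1.4228 FPU/mL

1.4228 FPU/mL


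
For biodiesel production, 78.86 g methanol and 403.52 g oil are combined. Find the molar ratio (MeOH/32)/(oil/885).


Molar ratio = n_MeOH / n_oil = (MeOH/32) / (oil/885) = (MeOH * 885) / (32 * oil)
= (78.86 * 885) / (32 * 403.52)
= 5.4049

5.4049


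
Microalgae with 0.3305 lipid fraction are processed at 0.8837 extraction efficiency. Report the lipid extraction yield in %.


Y = lipid_content * extraction_eff * 100
= 0.3305 * 0.8837 * 100
= 29.2063%

29.2063%


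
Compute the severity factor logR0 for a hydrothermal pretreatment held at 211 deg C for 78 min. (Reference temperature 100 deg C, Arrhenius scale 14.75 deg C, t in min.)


logR0 = log10(t * exp((T - 100) / 14.75))
= log10(78 * exp((211 - 100) / 14.75))
= 5.1603

5.1603


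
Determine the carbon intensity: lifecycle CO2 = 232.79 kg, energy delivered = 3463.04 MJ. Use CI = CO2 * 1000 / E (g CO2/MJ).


CI = CO2 * 1000 / E
= 232.79 * 1000 / 3463.04
= 67.2213 g CO2/MJ

67.2213 g CO2/MJ


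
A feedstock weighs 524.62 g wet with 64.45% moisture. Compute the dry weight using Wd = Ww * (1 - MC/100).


Wd = Ww * (1 - MC/100)
= 524.62 * (1 - 64.45/100)
= 186.5024 g

186.5024 g


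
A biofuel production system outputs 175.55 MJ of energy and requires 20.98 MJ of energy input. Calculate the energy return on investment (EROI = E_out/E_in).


EROI = E_out / E_in
= 175.55 / 20.98
= 8.3675

8.3675


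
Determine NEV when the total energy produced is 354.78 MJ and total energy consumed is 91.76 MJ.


NEV = E_out - E_in
= 354.78 - 91.76
= 263.0200 MJ

263.0200 MJ


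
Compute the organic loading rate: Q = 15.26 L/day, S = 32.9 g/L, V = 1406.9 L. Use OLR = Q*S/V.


OLR = Q * S / V
= 15.26 * 32.9 / 1406.9
= 0.3569 g/L/day

0.3569 g/L/day


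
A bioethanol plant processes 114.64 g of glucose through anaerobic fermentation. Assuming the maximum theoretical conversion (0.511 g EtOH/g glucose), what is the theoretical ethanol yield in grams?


Theoretical ethanol yield: m_EtOH = 0.511 * m_glucose
m_EtOH = 0.511 * 114.64 = 58.5810 g

58.5810 g


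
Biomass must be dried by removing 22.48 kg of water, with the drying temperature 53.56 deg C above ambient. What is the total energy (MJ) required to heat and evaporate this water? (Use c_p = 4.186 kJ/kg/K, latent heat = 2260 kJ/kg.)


E = m_water * (4.186 * dT + 2260) / 1000
= 22.48 * (4.186 * 53.56 + 2260) / 1000
= 55.8449 MJ

55.8449 MJ


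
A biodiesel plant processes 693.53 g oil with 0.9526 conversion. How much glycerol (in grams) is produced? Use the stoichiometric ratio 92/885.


glycerol = oil * conv * (92/885)
= 693.53 * 0.9526 * 92 / 885
= 68.6784 g

68.6784 g


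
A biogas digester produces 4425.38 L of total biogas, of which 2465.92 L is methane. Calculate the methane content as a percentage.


CH4% = V_CH4 / V_total * 100
= 2465.92 / 4425.38 * 100
= 55.7222%

55.7222%


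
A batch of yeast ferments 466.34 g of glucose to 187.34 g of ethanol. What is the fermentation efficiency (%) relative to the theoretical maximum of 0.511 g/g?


Fermentation efficiency = (actual / (0.511 * glucose)) * 100
= (187.34 / (0.511 * 466.34)) * 100
= 78.6153%

78.6153%


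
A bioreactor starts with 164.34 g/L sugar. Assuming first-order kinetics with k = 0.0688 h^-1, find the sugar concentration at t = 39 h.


S = S0 * exp(-k * t)
S = 164.34 * exp(-0.0688 * 39)
S = 11.2317 g/L

11.2317 g/L


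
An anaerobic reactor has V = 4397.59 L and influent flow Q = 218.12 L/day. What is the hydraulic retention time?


HRT = V / Q
= 4397.59 / 218.12
= 20.1613 days

20.1613 days


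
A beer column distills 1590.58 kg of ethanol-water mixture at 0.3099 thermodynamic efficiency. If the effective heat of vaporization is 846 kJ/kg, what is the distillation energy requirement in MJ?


E = m * 846 / (eta * 1000)
= 1590.58 * 846 / (0.3099 * 1000)
= 4342.1448 MJ

4342.1448 MJ


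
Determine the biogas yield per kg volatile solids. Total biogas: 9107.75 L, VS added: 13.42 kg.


Y = V / VS
= 9107.75 / 13.42
= 678.6699 L/kg VS

678.6699 L/kg VS


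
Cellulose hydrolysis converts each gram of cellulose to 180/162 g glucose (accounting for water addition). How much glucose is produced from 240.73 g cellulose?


glucose = cellulose * 180/162
= 240.73 * 180/162
= 267.4778 g

267.4778 g


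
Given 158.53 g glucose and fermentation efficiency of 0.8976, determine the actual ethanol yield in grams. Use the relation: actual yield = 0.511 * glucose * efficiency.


Actual ethanol: m = 0.511 * 158.53 * 0.8976
m = 72.7135 g

72.7135 g


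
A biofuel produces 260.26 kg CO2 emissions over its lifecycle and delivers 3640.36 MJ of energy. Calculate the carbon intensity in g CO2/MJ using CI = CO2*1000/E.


CI = CO2 * 1000 / E
= 260.26 * 1000 / 3640.36
= 71.4929 g CO2/MJ

71.4929 g CO2/MJ


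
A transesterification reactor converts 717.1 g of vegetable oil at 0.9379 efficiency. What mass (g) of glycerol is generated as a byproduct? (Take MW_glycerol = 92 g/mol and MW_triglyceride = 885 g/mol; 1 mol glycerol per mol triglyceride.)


glycerol = oil * conv * (92/885)
= 717.1 * 0.9379 * 92 / 885
= 69.9167 g

69.9167 g


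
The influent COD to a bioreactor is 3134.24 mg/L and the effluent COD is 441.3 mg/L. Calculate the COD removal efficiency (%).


eta = (COD_in - COD_out) / COD_in * 100
= (3134.24 - 441.3) / 3134.24 * 100
= 85.9200%

85.9200%


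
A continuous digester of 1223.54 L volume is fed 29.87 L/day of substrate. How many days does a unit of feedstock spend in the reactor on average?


HRT = V / Q
= 1223.54 / 29.87
= 40.9622 days

40.9622 days


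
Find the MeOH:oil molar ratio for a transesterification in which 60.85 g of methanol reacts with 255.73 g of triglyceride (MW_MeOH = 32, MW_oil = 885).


Molar ratio = n_MeOH / n_oil = (MeOH/32) / (oil/885) = (MeOH * 885) / (32 * oil)
= (60.85 * 885) / (32 * 255.73)
= 6.5807

6.5807


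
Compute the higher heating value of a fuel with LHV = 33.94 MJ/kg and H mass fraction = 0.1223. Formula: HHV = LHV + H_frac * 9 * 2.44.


HHV = LHV + H_frac * 9 * 2.44
= 33.94 + 0.1223 * 9 * 2.44
= 36.6257 MJ/kg

36.6257 MJ/kg


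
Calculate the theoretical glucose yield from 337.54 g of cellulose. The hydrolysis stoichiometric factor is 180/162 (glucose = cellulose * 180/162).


glucose = cellulose * 180/162
= 337.54 * 180/162
= 375.0444 g

375.0444 g


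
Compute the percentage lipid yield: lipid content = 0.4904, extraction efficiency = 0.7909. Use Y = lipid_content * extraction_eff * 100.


Y = lipid_content * extraction_eff * 100
= 0.4904 * 0.7909 * 100
= 38.7857%

38.7857%


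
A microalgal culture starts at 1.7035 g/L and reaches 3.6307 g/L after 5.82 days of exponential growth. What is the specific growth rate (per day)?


mu = ln(X2/X1) / dt
= ln(3.6307/1.7035) / 5.82
= 0.1300 per day

0.1300 per day


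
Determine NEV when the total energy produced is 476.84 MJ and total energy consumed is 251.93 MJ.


NEV = E_out - E_in
= 476.84 - 251.93
= 224.9100 MJ

224.9100 MJ


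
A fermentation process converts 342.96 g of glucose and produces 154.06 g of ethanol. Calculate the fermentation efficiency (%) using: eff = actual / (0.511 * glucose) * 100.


Fermentation efficiency = (actual / (0.511 * glucose)) * 100
= (154.06 / (0.511 * 342.96)) * 100
= 87.9074%

87.9074%


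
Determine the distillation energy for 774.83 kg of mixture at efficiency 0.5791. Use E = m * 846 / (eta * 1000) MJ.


E = m * 846 / (eta * 1000)
= 774.83 * 846 / (0.5791 * 1000)
= 1131.9395 MJ

1131.9395 MJ


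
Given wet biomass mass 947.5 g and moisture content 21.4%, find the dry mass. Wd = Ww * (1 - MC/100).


Wd = Ww * (1 - MC/100)
= 947.5 * (1 - 21.4/100)
= 744.7350 g

744.7350 g


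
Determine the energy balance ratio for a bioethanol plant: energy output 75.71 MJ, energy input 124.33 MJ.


EROI = E_out / E_in
= 75.71 / 124.33
= 0.6089

0.6089


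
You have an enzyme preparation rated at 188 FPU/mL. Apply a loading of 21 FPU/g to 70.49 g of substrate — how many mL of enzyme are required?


V = dosage * m_sub / activity
V = 21 * 70.49 / 188
V = 7.8739 mL

7.8739 mL


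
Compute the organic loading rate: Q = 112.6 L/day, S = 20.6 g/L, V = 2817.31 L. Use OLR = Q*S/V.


OLR = Q * S / V
= 112.6 * 20.6 / 2817.31
= 0.8233 g/L/day

0.8233 g/L/day


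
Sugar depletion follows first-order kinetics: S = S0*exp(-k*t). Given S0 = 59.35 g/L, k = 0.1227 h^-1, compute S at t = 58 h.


S = S0 * exp(-k * t)
S = 59.35 * exp(-0.1227 * 58)
S = 0.0482 g/L

0.0482 g/L


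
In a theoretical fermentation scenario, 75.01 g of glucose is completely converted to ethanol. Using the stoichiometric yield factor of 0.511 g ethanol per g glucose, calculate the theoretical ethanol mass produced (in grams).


Theoretical ethanol yield: m_EtOH = 0.511 * m_glucose
m_EtOH = 0.511 * 75.01 = 38.3301 g

38.3301 g


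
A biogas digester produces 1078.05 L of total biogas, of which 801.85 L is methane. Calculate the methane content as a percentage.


CH4% = V_CH4 / V_total * 100
= 801.85 / 1078.05 * 100
= 74.3797%

74.3797%


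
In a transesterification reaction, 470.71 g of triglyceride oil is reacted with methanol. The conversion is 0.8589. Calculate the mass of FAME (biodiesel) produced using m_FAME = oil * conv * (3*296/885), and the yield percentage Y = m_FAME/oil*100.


m_FAME = oil * conv * (3 * 296 / 885) = oil * conv * (888/885)
= 470.71 * 0.8589 * 888 / 885
= 405.6633 g
Y = m_FAME / oil * 100 = conv * (888/885) * 100
= 0.8589 * 888 / 885 * 100
= 86.18%

405.6633 g FAME; Y = 86.18%


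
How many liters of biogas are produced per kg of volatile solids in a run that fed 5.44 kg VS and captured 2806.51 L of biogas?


Y = V / VS
= 2806.51 / 5.44
= 515.9026 L/kg VS

515.9026 L/kg VS


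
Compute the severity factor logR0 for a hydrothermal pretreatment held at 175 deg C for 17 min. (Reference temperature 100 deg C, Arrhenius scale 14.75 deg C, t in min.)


logR0 = log10(t * exp((T - 100) / 14.75))
= log10(17 * exp((175 - 100) / 14.75))
= 3.4387

3.4387


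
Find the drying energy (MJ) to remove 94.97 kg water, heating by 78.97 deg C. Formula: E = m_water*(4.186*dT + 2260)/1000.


E = m_water * (4.186 * dT + 2260) / 1000
= 94.97 * (4.186 * 78.97 + 2260) / 1000
= 246.0263 MJ

246.0263 MJ


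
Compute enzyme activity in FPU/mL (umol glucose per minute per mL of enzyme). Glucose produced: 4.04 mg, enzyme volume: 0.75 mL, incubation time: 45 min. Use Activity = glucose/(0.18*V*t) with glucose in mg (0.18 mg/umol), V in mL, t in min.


Activity = glucose_mg / (0.18 mg/umol * V_mL * t_min)
= 4.04 / (0.18 * 0.75 * 45)
= 0.6650 FPU/mL

0.6650 FPU/mL


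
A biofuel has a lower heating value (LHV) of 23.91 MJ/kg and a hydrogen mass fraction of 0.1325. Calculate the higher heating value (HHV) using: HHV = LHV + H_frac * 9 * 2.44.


HHV = LHV + H_frac * 9 * 2.44
= 23.91 + 0.1325 * 9 * 2.44
= 26.8197 MJ/kg

26.8197 MJ/kg


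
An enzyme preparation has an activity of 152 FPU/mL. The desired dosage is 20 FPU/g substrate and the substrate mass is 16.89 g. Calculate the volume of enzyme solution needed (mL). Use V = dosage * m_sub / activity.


V = dosage * m_sub / activity
V = 20 * 16.89 / 152
V = 2.2224 mL

2.2224 mL


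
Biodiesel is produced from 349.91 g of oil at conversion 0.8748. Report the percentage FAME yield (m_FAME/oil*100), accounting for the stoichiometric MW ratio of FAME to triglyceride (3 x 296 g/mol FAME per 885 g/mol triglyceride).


m_FAME = oil * conv * (3 * 296 / 885) = oil * conv * (888/885)
= 349.91 * 0.8748 * 888 / 885
= 307.1389 g
Y = m_FAME / oil * 100 = conv * (888/885) * 100
= 0.8748 * 888 / 885 * 100
= 87.78%

87.78%


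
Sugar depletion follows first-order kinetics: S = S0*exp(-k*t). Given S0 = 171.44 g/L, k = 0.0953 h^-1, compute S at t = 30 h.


S = S0 * exp(-k * t)
S = 171.44 * exp(-0.0953 * 30)
S = 9.8280 g/L

9.8280 g/L


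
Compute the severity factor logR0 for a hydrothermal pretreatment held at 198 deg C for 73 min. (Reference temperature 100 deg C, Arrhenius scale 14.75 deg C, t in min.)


logR0 = log10(t * exp((T - 100) / 14.75))
= log10(73 * exp((198 - 100) / 14.75))
= 4.7488

4.7488


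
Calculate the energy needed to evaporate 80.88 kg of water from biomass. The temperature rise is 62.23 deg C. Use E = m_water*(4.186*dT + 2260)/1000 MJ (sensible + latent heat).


E = m_water * (4.186 * dT + 2260) / 1000
= 80.88 * (4.186 * 62.23 + 2260) / 1000
= 203.8576 MJ

203.8576 MJ


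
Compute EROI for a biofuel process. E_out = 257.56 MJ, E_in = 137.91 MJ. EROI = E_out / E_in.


EROI = E_out / E_in
= 257.56 / 137.91
= 1.8676

1.8676


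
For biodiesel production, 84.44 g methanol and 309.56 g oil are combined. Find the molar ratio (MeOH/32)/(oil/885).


Molar ratio = n_MeOH / n_oil = (MeOH/32) / (oil/885) = (MeOH * 885) / (32 * oil)
= (84.44 * 885) / (32 * 309.56)
= 7.5439

7.5439


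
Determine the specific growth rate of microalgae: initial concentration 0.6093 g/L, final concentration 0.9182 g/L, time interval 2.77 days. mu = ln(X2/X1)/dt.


mu = ln(X2/X1) / dt
= ln(0.9182/0.6093) / 2.77
= 0.1481 per day

0.1481 per day


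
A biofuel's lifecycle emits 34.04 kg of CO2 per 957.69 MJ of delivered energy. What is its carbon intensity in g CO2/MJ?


CI = CO2 * 1000 / E
= 34.04 * 1000 / 957.69
= 35.5439 g CO2/MJ

35.5439 g CO2/MJ


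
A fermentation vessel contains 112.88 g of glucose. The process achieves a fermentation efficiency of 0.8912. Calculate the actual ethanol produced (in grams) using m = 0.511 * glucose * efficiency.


Actual ethanol: m = 0.511 * 112.88 * 0.8912
m = 51.4059 g

51.4059 g


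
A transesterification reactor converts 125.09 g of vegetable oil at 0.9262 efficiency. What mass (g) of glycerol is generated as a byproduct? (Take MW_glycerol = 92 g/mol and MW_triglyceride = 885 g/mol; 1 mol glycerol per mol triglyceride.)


glycerol = oil * conv * (92/885)
= 125.09 * 0.9262 * 92 / 885
= 12.0440 g

12.0440 g


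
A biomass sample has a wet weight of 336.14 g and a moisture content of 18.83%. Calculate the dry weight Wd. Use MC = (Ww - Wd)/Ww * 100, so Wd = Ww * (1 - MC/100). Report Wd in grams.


Wd = Ww * (1 - MC/100)
= 336.14 * (1 - 18.83/100)
= 272.8448 g

272.8448 g


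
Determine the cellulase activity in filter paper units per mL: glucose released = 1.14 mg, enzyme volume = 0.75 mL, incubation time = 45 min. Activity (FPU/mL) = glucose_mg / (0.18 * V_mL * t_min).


Activity = glucose_mg / (0.18 mg/umol * V_mL * t_min)
= 1.14 / (0.18 * 0.75 * 45)
= 0.1877 FPU/mL

0.1877 FPU/mL


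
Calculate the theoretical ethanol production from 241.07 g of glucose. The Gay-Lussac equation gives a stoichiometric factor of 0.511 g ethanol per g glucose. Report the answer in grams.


Theoretical ethanol yield: m_EtOH = 0.511 * m_glucose
m_EtOH = 0.511 * 241.07 = 123.1868 g

123.1868 g


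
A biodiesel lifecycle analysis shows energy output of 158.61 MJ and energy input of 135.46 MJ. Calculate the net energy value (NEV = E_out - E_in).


NEV = E_out - E_in
= 158.61 - 135.46
= 23.1500 MJ

23.1500 MJ


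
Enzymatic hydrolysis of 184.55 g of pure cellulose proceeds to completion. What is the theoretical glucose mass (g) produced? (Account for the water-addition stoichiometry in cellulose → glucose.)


glucose = cellulose * 180/162
= 184.55 * 180/162
= 205.0556 g

205.0556 g


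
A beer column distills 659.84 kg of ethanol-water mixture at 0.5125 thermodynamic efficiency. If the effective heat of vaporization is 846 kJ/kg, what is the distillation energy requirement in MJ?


E = m * 846 / (eta * 1000)
= 659.84 * 846 / (0.5125 * 1000)
= 1089.2188 MJ

1089.2188 MJ


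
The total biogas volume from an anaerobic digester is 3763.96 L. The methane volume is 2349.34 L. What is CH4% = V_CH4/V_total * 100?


CH4% = V_CH4 / V_total * 100
= 2349.34 / 3763.96 * 100
= 62.4167%

62.4167%


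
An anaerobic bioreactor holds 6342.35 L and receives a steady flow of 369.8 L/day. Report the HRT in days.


HRT = V / Q
= 6342.35 / 369.8
= 17.1508 days

17.1508 days


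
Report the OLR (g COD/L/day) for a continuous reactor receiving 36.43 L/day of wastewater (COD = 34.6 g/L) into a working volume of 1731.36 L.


OLR = Q * S / V
= 36.43 * 34.6 / 1731.36
= 0.7280 g/L/day

0.7280 g/L/day


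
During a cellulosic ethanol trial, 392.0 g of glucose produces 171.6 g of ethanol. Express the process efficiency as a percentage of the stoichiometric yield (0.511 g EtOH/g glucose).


Fermentation efficiency = (actual / (0.511 * glucose)) * 100
= (171.6 / (0.511 * 392.0)) * 100
= 85.6664%

85.6664%


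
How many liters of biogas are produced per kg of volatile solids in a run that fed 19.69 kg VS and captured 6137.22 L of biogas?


Y = V / VS
= 6137.22 / 19.69
= 311.6922 L/kg VS

311.6922 L/kg VS


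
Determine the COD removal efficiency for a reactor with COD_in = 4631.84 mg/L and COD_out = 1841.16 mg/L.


eta = (COD_in - COD_out) / COD_in * 100
= (4631.84 - 1841.16) / 4631.84 * 100
= 60.2499%

60.2499%


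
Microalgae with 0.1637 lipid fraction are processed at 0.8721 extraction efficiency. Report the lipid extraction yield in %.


Y = lipid_content * extraction_eff * 100
= 0.1637 * 0.8721 * 100
= 14.2763%

14.2763%


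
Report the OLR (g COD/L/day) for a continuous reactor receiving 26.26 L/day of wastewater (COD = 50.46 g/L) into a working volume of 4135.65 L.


OLR = Q * S / V
= 26.26 * 50.46 / 4135.65
= 0.3204 g/L/day

0.3204 g/L/day


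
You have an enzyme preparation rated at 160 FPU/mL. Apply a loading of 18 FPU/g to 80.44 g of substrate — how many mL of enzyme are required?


V = dosage * m_sub / activity
V = 18 * 80.44 / 160
V = 9.0495 mL

9.0495 mL


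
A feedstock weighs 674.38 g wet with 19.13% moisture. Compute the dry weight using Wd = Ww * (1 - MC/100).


Wd = Ww * (1 - MC/100)
= 674.38 * (1 - 19.13/100)
= 545.3711 g

545.3711 g


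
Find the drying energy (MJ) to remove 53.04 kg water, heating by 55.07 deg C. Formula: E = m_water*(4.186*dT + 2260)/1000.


E = m_water * (4.186 * dT + 2260) / 1000
= 53.04 * (4.186 * 55.07 + 2260) / 1000
= 132.0973 MJ

132.0973 MJ


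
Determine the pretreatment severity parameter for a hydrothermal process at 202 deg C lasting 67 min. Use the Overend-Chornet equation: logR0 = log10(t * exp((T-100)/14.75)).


logR0 = log10(t * exp((T - 100) / 14.75))
= log10(67 * exp((202 - 100) / 14.75))
= 4.8293

4.8293


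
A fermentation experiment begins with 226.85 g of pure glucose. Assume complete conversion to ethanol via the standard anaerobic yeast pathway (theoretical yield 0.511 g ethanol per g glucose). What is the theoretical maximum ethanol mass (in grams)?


Theoretical ethanol yield: m_EtOH = 0.511 * m_glucose
m_EtOH = 0.511 * 226.85 = 115.9203 g

115.9203 g


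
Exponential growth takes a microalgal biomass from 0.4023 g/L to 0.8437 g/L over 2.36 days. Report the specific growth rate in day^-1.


mu = ln(X2/X1) / dt
= ln(0.8437/0.4023) / 2.36
= 0.3138 per day

0.3138 per day


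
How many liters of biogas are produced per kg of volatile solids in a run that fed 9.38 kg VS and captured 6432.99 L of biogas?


Y = V / VS
= 6432.99 / 9.38
= 685.8198 L/kg VS

685.8198 L/kg VS


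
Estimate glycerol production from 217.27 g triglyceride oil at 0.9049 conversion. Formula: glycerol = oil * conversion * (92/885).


glycerol = oil * conv * (92/885)
= 217.27 * 0.9049 * 92 / 885
= 20.4383 g

20.4383 g


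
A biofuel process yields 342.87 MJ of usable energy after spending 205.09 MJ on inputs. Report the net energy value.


NEV = E_out - E_in
= 342.87 - 205.09
= 137.7800 MJ

137.7800 MJ


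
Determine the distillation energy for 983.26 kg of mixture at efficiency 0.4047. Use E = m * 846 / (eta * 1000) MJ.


E = m * 846 / (eta * 1000)
= 983.26 * 846 / (0.4047 * 1000)
= 2055.4434 MJ

2055.4434 MJ


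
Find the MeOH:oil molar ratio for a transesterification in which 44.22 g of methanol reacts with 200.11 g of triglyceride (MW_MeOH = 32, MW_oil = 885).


Molar ratio = n_MeOH / n_oil = (MeOH/32) / (oil/885) = (MeOH * 885) / (32 * oil)
= (44.22 * 885) / (32 * 200.11)
= 6.1114

6.1114


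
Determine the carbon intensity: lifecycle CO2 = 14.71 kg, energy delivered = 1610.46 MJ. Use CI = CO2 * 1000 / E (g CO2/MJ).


CI = CO2 * 1000 / E
= 14.71 * 1000 / 1610.46
= 9.1340 g CO2/MJ

9.1340 g CO2/MJ


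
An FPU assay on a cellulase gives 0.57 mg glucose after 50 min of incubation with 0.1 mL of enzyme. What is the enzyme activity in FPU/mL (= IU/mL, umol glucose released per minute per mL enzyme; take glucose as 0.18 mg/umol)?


Activity = glucose_mg / (0.18 mg/umol * V_mL * t_min)
= 0.57 / (0.18 * 0.1 * 50)
= 0.6333 FPU/mL

0.6333 FPU/mL


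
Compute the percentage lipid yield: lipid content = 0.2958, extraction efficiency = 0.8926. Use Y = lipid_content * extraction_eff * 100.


Y = lipid_content * extraction_eff * 100
= 0.2958 * 0.8926 * 100
= 26.4031%

26.4031%


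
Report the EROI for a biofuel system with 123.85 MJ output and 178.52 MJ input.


EROI = E_out / E_in
= 123.85 / 178.52
= 0.6938

0.6938


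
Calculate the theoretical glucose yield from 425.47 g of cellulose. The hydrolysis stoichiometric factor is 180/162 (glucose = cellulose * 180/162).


glucose = cellulose * 180/162
= 425.47 * 180/162
= 472.7444 g

472.7444 g


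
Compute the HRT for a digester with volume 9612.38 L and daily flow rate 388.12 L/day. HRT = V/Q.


HRT = V / Q
= 9612.38 / 388.12
= 24.7665 days

24.7665 days
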